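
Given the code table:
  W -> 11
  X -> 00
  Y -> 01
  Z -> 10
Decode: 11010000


Decoding:
11 -> W
01 -> Y
00 -> X
00 -> X


Result: WYXX


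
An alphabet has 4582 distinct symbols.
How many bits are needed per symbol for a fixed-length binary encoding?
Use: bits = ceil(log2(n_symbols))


log2(4582) = 12.1618
Bracket: 2^12 = 4096 < 4582 <= 2^13 = 8192
So ceil(log2(4582)) = 13

bits = ceil(log2(4582)) = ceil(12.1618) = 13 bits


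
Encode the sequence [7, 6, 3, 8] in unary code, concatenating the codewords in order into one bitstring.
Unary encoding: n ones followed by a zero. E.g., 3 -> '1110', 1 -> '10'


Encode each number as n ones followed by a terminating 0:
  7 -> 11111110 (8 bits)
  6 -> 1111110 (7 bits)
  3 -> 1110 (4 bits)
  8 -> 111111110 (9 bits)
Total length = 8 + 7 + 4 + 9 = 28 bits.

Unary([7, 6, 3, 8]) = 1111111011111101110111111110 (28 bits)


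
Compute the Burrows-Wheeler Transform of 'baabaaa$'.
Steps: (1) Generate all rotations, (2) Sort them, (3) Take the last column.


Rotations (sorted):
  0: $baabaaa -> last char: a
  1: a$baabaa -> last char: a
  2: aa$baaba -> last char: a
  3: aaa$baab -> last char: b
  4: aabaaa$b -> last char: b
  5: abaaa$ba -> last char: a
  6: baaa$baa -> last char: a
  7: baabaaa$ -> last char: $


BWT = aaabbaa$


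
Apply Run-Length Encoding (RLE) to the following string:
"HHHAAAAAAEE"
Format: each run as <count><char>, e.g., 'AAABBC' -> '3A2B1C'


Scanning runs left to right:
  i=0: run of 'H' x 3 -> '3H'
  i=3: run of 'A' x 6 -> '6A'
  i=9: run of 'E' x 2 -> '2E'

RLE = 3H6A2E


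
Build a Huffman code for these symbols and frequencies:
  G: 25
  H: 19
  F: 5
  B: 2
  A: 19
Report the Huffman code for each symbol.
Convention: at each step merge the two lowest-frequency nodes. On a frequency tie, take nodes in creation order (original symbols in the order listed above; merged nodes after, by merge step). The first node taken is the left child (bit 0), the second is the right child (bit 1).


Huffman tree construction:
Step 1: Merge B(2) + F(5) = 7
Step 2: Merge (B+F)(7) + H(19) = 26
Step 3: Merge A(19) + G(25) = 44
Step 4: Merge ((B+F)+H)(26) + (A+G)(44) = 70
Read each symbol's code off the tree from the root (left child = 0, right child = 1).

Codes:
  G: 11 (length 2)
  H: 01 (length 2)
  F: 001 (length 3)
  B: 000 (length 3)
  A: 10 (length 2)
Average code length: 147/70 = 2.1000 bits/symbol


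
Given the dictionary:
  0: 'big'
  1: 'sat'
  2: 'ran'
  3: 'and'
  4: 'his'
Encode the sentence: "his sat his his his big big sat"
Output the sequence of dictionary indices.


Look up each word in the dictionary:
  'his' -> 4
  'sat' -> 1
  'his' -> 4
  'his' -> 4
  'his' -> 4
  'big' -> 0
  'big' -> 0
  'sat' -> 1

Encoded: [4, 1, 4, 4, 4, 0, 0, 1]


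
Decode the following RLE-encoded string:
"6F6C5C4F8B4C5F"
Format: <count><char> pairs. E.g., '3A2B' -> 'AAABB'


Expanding each <count><char> pair:
  6F -> 'FFFFFF'
  6C -> 'CCCCCC'
  5C -> 'CCCCC'
  4F -> 'FFFF'
  8B -> 'BBBBBBBB'
  4C -> 'CCCC'
  5F -> 'FFFFF'

Decoded = FFFFFFCCCCCCCCCCCFFFFBBBBBBBBCCCCFFFFF


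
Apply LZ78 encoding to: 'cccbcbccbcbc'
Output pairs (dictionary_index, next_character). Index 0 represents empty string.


LZ78 encoding steps:
Dictionary: {0: ''}
Step 1: w='' (idx 0), next='c' -> output (0, 'c'), add 'c' as idx 1
Step 2: w='c' (idx 1), next='c' -> output (1, 'c'), add 'cc' as idx 2
Step 3: w='' (idx 0), next='b' -> output (0, 'b'), add 'b' as idx 3
Step 4: w='c' (idx 1), next='b' -> output (1, 'b'), add 'cb' as idx 4
Step 5: w='cc' (idx 2), next='b' -> output (2, 'b'), add 'ccb' as idx 5
Step 6: w='cb' (idx 4), next='c' -> output (4, 'c'), add 'cbc' as idx 6


Encoded: [(0, 'c'), (1, 'c'), (0, 'b'), (1, 'b'), (2, 'b'), (4, 'c')]


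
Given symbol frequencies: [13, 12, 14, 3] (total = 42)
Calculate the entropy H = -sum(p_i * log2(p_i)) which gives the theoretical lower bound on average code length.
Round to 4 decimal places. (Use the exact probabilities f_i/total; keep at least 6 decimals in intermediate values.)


Per-symbol terms -p_i * log2(p_i) with p_i = f_i/42:
  p = 13/42 = 0.309524: log2(p) = -1.691878, -p*log2(p) = 0.523676
  p = 12/42 = 0.285714: log2(p) = -1.807355, -p*log2(p) = 0.516387
  p = 14/42 = 0.333333: log2(p) = -1.584963, -p*log2(p) = 0.528321
  p = 3/42 = 0.071429: log2(p) = -3.807355, -p*log2(p) = 0.271954
H = 0.523676 + 0.516387 + 0.528321 + 0.271954 = 1.840338

H = 1.8403 bits/symbol


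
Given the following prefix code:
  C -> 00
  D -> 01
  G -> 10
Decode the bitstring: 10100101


Decoding step by step:
Bits 10 -> G
Bits 10 -> G
Bits 01 -> D
Bits 01 -> D


Decoded message: GGDD


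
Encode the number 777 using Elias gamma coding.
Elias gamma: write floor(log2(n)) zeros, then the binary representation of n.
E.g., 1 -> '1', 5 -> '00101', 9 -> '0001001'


num_bits = floor(log2(777)) + 1 = 10
leading_zeros = num_bits - 1 = 9
binary(777) = 1100001001

Elias gamma(777) = '000000000' + '1100001001' = 0000000001100001001 (19 bits)


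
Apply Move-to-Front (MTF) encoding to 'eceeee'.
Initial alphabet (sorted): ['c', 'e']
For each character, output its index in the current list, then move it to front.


MTF encoding:
'e': index 1 in ['c', 'e'] -> ['e', 'c']
'c': index 1 in ['e', 'c'] -> ['c', 'e']
'e': index 1 in ['c', 'e'] -> ['e', 'c']
'e': index 0 in ['e', 'c'] -> ['e', 'c']
'e': index 0 in ['e', 'c'] -> ['e', 'c']
'e': index 0 in ['e', 'c'] -> ['e', 'c']


Output: [1, 1, 1, 0, 0, 0]


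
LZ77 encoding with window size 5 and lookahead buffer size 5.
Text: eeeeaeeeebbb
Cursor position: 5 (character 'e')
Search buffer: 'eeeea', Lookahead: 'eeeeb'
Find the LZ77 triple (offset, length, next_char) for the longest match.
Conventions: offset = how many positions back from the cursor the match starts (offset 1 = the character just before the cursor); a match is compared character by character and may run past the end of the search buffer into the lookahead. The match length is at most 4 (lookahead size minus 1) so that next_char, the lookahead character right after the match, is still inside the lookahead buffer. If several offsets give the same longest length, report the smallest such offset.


Try each offset into the search buffer:
  offset=1 (pos 4, char 'a'): match length 0
  offset=2 (pos 3, char 'e'): match length 1
  offset=3 (pos 2, char 'e'): match length 2
  offset=4 (pos 1, char 'e'): match length 3
  offset=5 (pos 0, char 'e'): match length 4
Longest match has length 4 at offset 5.
next_char = character at position 5 + 4 = 9 -> 'b'

Best match: offset=5, length=4 (matching 'eeee' starting at position 0)
LZ77 triple: (5, 4, 'b')


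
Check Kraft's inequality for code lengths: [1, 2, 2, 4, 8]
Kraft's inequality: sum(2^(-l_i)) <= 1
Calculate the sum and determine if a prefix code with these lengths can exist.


Sum = 2^(-1) + 2^(-2) + 2^(-2) + 2^(-4) + 2^(-8)
    = 0.5 + 0.25 + 0.25 + 0.0625 + 0.00390625
    = 273/256 = 1.06640625
Since 1.06640625 > 1, Kraft's inequality is NOT satisfied.
A prefix code with these lengths CANNOT exist.

Kraft sum = 1.06640625. Not satisfied.


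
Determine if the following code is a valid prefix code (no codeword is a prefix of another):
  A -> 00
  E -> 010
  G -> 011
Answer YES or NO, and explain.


Checking each pair (does one codeword prefix another?):
  A='00' vs E='010': no prefix
  A='00' vs G='011': no prefix
  E='010' vs A='00': no prefix
  E='010' vs G='011': no prefix
  G='011' vs A='00': no prefix
  G='011' vs E='010': no prefix
No violation found over all pairs.

YES -- this is a valid prefix code. No codeword is a prefix of any other codeword.


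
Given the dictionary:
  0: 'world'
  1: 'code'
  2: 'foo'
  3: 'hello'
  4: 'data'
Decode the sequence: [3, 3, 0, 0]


Look up each index in the dictionary:
  3 -> 'hello'
  3 -> 'hello'
  0 -> 'world'
  0 -> 'world'

Decoded: "hello hello world world"


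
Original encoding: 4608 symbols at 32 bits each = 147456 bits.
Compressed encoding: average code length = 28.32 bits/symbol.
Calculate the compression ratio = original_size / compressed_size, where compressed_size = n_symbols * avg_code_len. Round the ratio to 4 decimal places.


original_size = n_symbols * orig_bits = 4608 * 32 = 147456 bits
compressed_size = n_symbols * avg_code_len = 4608 * 28.32 = 130498.56 bits
ratio = original_size / compressed_size = 147456 / 130498.56 = 1.1299

Compression ratio = 1.1299


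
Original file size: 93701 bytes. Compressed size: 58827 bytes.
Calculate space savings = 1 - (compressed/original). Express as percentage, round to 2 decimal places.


ratio = compressed/original = 58827/93701 = 0.627816
savings = 1 - ratio = 1 - 0.627816 = 0.372184
as a percentage: 0.372184 * 100 = 37.22%

Space savings = 1 - 58827/93701 = 37.22%


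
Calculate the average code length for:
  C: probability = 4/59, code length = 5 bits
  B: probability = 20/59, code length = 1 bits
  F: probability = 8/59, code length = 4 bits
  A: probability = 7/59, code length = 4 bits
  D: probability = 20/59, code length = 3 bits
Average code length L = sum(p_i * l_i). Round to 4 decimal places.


Weighted contributions p_i * l_i:
  C: (4/59) * 5 = 20/59
  B: (20/59) * 1 = 20/59
  F: (8/59) * 4 = 32/59
  A: (7/59) * 4 = 28/59
  D: (20/59) * 3 = 60/59
Sum = (20 + 20 + 32 + 28 + 60)/59 = 160/59

L = 160/59 = 2.7119 bits/symbol


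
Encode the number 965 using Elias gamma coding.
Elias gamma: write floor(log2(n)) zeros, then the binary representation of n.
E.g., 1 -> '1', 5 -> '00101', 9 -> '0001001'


num_bits = floor(log2(965)) + 1 = 10
leading_zeros = num_bits - 1 = 9
binary(965) = 1111000101

Elias gamma(965) = '000000000' + '1111000101' = 0000000001111000101 (19 bits)


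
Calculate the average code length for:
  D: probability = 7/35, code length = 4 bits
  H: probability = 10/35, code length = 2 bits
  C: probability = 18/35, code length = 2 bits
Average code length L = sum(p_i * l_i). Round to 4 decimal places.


Weighted contributions p_i * l_i:
  D: (7/35) * 4 = 28/35
  H: (10/35) * 2 = 20/35
  C: (18/35) * 2 = 36/35
Sum = (28 + 20 + 36)/35 = 84/35

L = 84/35 = 2.4000 bits/symbol


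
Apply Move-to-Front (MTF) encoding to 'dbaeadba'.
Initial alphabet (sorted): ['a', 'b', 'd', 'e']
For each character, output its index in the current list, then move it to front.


MTF encoding:
'd': index 2 in ['a', 'b', 'd', 'e'] -> ['d', 'a', 'b', 'e']
'b': index 2 in ['d', 'a', 'b', 'e'] -> ['b', 'd', 'a', 'e']
'a': index 2 in ['b', 'd', 'a', 'e'] -> ['a', 'b', 'd', 'e']
'e': index 3 in ['a', 'b', 'd', 'e'] -> ['e', 'a', 'b', 'd']
'a': index 1 in ['e', 'a', 'b', 'd'] -> ['a', 'e', 'b', 'd']
'd': index 3 in ['a', 'e', 'b', 'd'] -> ['d', 'a', 'e', 'b']
'b': index 3 in ['d', 'a', 'e', 'b'] -> ['b', 'd', 'a', 'e']
'a': index 2 in ['b', 'd', 'a', 'e'] -> ['a', 'b', 'd', 'e']


Output: [2, 2, 2, 3, 1, 3, 3, 2]


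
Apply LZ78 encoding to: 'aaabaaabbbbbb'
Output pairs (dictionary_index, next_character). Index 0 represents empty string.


LZ78 encoding steps:
Dictionary: {0: ''}
Step 1: w='' (idx 0), next='a' -> output (0, 'a'), add 'a' as idx 1
Step 2: w='a' (idx 1), next='a' -> output (1, 'a'), add 'aa' as idx 2
Step 3: w='' (idx 0), next='b' -> output (0, 'b'), add 'b' as idx 3
Step 4: w='aa' (idx 2), next='a' -> output (2, 'a'), add 'aaa' as idx 4
Step 5: w='b' (idx 3), next='b' -> output (3, 'b'), add 'bb' as idx 5
Step 6: w='bb' (idx 5), next='b' -> output (5, 'b'), add 'bbb' as idx 6
Step 7: w='b' (idx 3), end of input -> output (3, '')


Encoded: [(0, 'a'), (1, 'a'), (0, 'b'), (2, 'a'), (3, 'b'), (5, 'b'), (3, '')]


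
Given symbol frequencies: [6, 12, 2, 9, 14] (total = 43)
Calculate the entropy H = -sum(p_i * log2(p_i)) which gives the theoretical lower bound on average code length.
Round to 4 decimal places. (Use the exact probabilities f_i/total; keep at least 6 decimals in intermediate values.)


Per-symbol terms -p_i * log2(p_i) with p_i = f_i/43:
  p = 6/43 = 0.139535: log2(p) = -2.841302, -p*log2(p) = 0.396461
  p = 12/43 = 0.279070: log2(p) = -1.841302, -p*log2(p) = 0.513852
  p = 2/43 = 0.046512: log2(p) = -4.426265, -p*log2(p) = 0.205873
  p = 9/43 = 0.209302: log2(p) = -2.256340, -p*log2(p) = 0.472257
  p = 14/43 = 0.325581: log2(p) = -1.618910, -p*log2(p) = 0.527087
H = 0.396461 + 0.513852 + 0.205873 + 0.472257 + 0.527087 = 2.115530

H = 2.1155 bits/symbol


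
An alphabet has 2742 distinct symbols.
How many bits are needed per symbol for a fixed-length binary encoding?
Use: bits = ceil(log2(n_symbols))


log2(2742) = 11.421
Bracket: 2^11 = 2048 < 2742 <= 2^12 = 4096
So ceil(log2(2742)) = 12

bits = ceil(log2(2742)) = ceil(11.421) = 12 bits


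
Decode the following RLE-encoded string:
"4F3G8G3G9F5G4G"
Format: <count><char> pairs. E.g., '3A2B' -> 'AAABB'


Expanding each <count><char> pair:
  4F -> 'FFFF'
  3G -> 'GGG'
  8G -> 'GGGGGGGG'
  3G -> 'GGG'
  9F -> 'FFFFFFFFF'
  5G -> 'GGGGG'
  4G -> 'GGGG'

Decoded = FFFFGGGGGGGGGGGGGGFFFFFFFFFGGGGGGGGG


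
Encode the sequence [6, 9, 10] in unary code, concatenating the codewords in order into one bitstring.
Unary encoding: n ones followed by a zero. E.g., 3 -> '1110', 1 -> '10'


Encode each number as n ones followed by a terminating 0:
  6 -> 1111110 (7 bits)
  9 -> 1111111110 (10 bits)
  10 -> 11111111110 (11 bits)
Total length = 7 + 10 + 11 = 28 bits.

Unary([6, 9, 10]) = 1111110111111111011111111110 (28 bits)


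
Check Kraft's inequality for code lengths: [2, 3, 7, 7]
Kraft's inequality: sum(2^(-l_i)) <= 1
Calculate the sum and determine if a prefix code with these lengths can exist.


Sum = 2^(-2) + 2^(-3) + 2^(-7) + 2^(-7)
    = 0.25 + 0.125 + 0.0078125 + 0.0078125
    = 50/128 = 0.390625
Since 0.390625 <= 1, Kraft's inequality IS satisfied.
A prefix code with these lengths CAN exist.

Kraft sum = 0.390625. Satisfied.


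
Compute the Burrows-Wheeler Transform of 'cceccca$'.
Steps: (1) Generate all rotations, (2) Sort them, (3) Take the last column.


Rotations (sorted):
  0: $cceccca -> last char: a
  1: a$cceccc -> last char: c
  2: ca$ccecc -> last char: c
  3: cca$ccec -> last char: c
  4: ccca$cce -> last char: e
  5: cceccca$ -> last char: $
  6: ceccca$c -> last char: c
  7: eccca$cc -> last char: c


BWT = accce$cc


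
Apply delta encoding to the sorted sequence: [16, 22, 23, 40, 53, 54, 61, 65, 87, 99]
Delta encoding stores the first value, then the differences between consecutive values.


First value: 16
Deltas:
  22 - 16 = 6
  23 - 22 = 1
  40 - 23 = 17
  53 - 40 = 13
  54 - 53 = 1
  61 - 54 = 7
  65 - 61 = 4
  87 - 65 = 22
  99 - 87 = 12


Delta encoded: [16, 6, 1, 17, 13, 1, 7, 4, 22, 12]


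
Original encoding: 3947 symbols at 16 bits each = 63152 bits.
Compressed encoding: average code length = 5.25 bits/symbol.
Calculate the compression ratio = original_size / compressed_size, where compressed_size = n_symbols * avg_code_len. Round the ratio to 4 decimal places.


original_size = n_symbols * orig_bits = 3947 * 16 = 63152 bits
compressed_size = n_symbols * avg_code_len = 3947 * 5.25 = 20721.75 bits
ratio = original_size / compressed_size = 63152 / 20721.75 = 3.0476

Compression ratio = 3.0476


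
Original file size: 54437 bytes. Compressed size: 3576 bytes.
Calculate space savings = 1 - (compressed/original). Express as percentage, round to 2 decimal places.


ratio = compressed/original = 3576/54437 = 0.065691
savings = 1 - ratio = 1 - 0.065691 = 0.934309
as a percentage: 0.934309 * 100 = 93.43%

Space savings = 1 - 3576/54437 = 93.43%


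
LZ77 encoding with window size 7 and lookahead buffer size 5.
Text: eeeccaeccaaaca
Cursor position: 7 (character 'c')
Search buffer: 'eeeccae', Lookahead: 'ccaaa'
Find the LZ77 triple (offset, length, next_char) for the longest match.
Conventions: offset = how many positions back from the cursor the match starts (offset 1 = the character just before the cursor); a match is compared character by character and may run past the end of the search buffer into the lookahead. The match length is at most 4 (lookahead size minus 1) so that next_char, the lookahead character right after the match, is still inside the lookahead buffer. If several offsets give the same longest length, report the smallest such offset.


Try each offset into the search buffer:
  offset=1 (pos 6, char 'e'): match length 0
  offset=2 (pos 5, char 'a'): match length 0
  offset=3 (pos 4, char 'c'): match length 1
  offset=4 (pos 3, char 'c'): match length 3
  offset=5 (pos 2, char 'e'): match length 0
  offset=6 (pos 1, char 'e'): match length 0
  offset=7 (pos 0, char 'e'): match length 0
Longest match has length 3 at offset 4.
next_char = character at position 7 + 3 = 10 -> 'a'

Best match: offset=4, length=3 (matching 'cca' starting at position 3)
LZ77 triple: (4, 3, 'a')


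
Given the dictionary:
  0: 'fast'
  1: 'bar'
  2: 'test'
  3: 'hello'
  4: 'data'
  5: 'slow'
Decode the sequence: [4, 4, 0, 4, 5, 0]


Look up each index in the dictionary:
  4 -> 'data'
  4 -> 'data'
  0 -> 'fast'
  4 -> 'data'
  5 -> 'slow'
  0 -> 'fast'

Decoded: "data data fast data slow fast"


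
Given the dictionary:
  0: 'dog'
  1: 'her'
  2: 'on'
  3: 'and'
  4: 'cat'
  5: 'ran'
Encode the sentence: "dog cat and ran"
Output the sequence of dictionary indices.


Look up each word in the dictionary:
  'dog' -> 0
  'cat' -> 4
  'and' -> 3
  'ran' -> 5

Encoded: [0, 4, 3, 5]


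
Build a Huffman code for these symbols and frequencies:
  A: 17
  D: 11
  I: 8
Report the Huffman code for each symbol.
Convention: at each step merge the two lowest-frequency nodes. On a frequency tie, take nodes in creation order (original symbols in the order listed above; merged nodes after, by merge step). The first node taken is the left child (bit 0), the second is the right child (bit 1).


Huffman tree construction:
Step 1: Merge I(8) + D(11) = 19
Step 2: Merge A(17) + (I+D)(19) = 36
Read each symbol's code off the tree from the root (left child = 0, right child = 1).

Codes:
  A: 0 (length 1)
  D: 11 (length 2)
  I: 10 (length 2)
Average code length: 55/36 = 1.5278 bits/symbol


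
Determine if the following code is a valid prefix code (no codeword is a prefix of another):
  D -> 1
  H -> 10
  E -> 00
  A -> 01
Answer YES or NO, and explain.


Checking each pair (does one codeword prefix another?):
  D='1' vs H='10': prefix -- VIOLATION

NO -- this is NOT a valid prefix code. D (1) is a prefix of H (10).


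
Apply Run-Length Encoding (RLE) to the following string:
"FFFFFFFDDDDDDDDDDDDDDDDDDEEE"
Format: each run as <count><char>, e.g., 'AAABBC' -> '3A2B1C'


Scanning runs left to right:
  i=0: run of 'F' x 7 -> '7F'
  i=7: run of 'D' x 18 -> '18D'
  i=25: run of 'E' x 3 -> '3E'

RLE = 7F18D3E


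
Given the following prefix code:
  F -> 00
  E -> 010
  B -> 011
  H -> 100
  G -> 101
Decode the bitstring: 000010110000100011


Decoding step by step:
Bits 00 -> F
Bits 00 -> F
Bits 101 -> G
Bits 100 -> H
Bits 00 -> F
Bits 100 -> H
Bits 011 -> B


Decoded message: FFGHFHB


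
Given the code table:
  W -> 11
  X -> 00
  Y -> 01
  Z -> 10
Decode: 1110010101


Decoding:
11 -> W
10 -> Z
01 -> Y
01 -> Y
01 -> Y


Result: WZYYY


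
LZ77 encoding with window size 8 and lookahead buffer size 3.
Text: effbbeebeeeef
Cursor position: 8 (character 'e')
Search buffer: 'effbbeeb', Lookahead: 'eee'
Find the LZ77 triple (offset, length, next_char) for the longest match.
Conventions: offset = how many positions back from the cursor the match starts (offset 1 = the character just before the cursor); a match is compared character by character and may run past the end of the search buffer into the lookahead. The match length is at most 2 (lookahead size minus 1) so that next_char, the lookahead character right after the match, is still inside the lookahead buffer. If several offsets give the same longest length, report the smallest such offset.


Try each offset into the search buffer:
  offset=1 (pos 7, char 'b'): match length 0
  offset=2 (pos 6, char 'e'): match length 1
  offset=3 (pos 5, char 'e'): match length 2
  offset=4 (pos 4, char 'b'): match length 0
  offset=5 (pos 3, char 'b'): match length 0
  offset=6 (pos 2, char 'f'): match length 0
  offset=7 (pos 1, char 'f'): match length 0
  offset=8 (pos 0, char 'e'): match length 1
Longest match has length 2 at offset 3.
next_char = character at position 8 + 2 = 10 -> 'e'

Best match: offset=3, length=2 (matching 'ee' starting at position 5)
LZ77 triple: (3, 2, 'e')


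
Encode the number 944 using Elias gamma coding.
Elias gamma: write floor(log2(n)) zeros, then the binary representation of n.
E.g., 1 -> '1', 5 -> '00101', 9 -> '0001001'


num_bits = floor(log2(944)) + 1 = 10
leading_zeros = num_bits - 1 = 9
binary(944) = 1110110000

Elias gamma(944) = '000000000' + '1110110000' = 0000000001110110000 (19 bits)


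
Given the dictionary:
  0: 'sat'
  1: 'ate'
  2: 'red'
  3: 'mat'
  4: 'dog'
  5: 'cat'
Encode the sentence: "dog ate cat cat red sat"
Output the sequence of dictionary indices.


Look up each word in the dictionary:
  'dog' -> 4
  'ate' -> 1
  'cat' -> 5
  'cat' -> 5
  'red' -> 2
  'sat' -> 0

Encoded: [4, 1, 5, 5, 2, 0]


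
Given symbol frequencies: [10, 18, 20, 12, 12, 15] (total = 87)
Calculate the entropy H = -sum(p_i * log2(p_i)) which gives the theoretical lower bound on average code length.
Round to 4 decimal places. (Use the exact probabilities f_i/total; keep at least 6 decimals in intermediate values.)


Per-symbol terms -p_i * log2(p_i) with p_i = f_i/87:
  p = 10/87 = 0.114943: log2(p) = -3.121015, -p*log2(p) = 0.358737
  p = 18/87 = 0.206897: log2(p) = -2.273018, -p*log2(p) = 0.470280
  p = 20/87 = 0.229885: log2(p) = -2.121015, -p*log2(p) = 0.487590
  p = 12/87 = 0.137931: log2(p) = -2.857981, -p*log2(p) = 0.394204
  p = 12/87 = 0.137931: log2(p) = -2.857981, -p*log2(p) = 0.394204
  p = 15/87 = 0.172414: log2(p) = -2.536053, -p*log2(p) = 0.437251
H = 0.358737 + 0.470280 + 0.487590 + 0.394204 + 0.394204 + 0.437251 = 2.542266

H = 2.5423 bits/symbol


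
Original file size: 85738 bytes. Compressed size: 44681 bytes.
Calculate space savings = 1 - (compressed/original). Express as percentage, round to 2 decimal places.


ratio = compressed/original = 44681/85738 = 0.521134
savings = 1 - ratio = 1 - 0.521134 = 0.478866
as a percentage: 0.478866 * 100 = 47.89%

Space savings = 1 - 44681/85738 = 47.89%


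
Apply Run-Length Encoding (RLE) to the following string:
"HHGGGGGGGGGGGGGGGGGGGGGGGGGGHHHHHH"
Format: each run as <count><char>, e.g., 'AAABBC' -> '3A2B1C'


Scanning runs left to right:
  i=0: run of 'H' x 2 -> '2H'
  i=2: run of 'G' x 26 -> '26G'
  i=28: run of 'H' x 6 -> '6H'

RLE = 2H26G6H


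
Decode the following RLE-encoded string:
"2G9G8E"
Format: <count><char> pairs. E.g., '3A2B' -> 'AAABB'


Expanding each <count><char> pair:
  2G -> 'GG'
  9G -> 'GGGGGGGGG'
  8E -> 'EEEEEEEE'

Decoded = GGGGGGGGGGGEEEEEEEE


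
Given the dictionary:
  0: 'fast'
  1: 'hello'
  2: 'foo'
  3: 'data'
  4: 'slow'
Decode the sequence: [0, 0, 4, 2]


Look up each index in the dictionary:
  0 -> 'fast'
  0 -> 'fast'
  4 -> 'slow'
  2 -> 'foo'

Decoded: "fast fast slow foo"


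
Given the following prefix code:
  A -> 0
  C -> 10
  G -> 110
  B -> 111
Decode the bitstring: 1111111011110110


Decoding step by step:
Bits 111 -> B
Bits 111 -> B
Bits 10 -> C
Bits 111 -> B
Bits 10 -> C
Bits 110 -> G


Decoded message: BBCBCG


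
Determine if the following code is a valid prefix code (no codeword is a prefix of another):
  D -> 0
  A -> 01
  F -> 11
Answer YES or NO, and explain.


Checking each pair (does one codeword prefix another?):
  D='0' vs A='01': prefix -- VIOLATION

NO -- this is NOT a valid prefix code. D (0) is a prefix of A (01).


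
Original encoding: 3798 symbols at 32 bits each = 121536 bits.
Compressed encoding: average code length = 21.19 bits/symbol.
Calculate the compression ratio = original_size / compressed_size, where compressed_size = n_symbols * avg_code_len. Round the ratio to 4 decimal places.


original_size = n_symbols * orig_bits = 3798 * 32 = 121536 bits
compressed_size = n_symbols * avg_code_len = 3798 * 21.19 = 80479.62 bits
ratio = original_size / compressed_size = 121536 / 80479.62 = 1.5101

Compression ratio = 1.5101


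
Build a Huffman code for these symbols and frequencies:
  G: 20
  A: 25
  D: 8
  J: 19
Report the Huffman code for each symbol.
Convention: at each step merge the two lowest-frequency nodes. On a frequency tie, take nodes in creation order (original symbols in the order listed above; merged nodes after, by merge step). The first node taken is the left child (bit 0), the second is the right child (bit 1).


Huffman tree construction:
Step 1: Merge D(8) + J(19) = 27
Step 2: Merge G(20) + A(25) = 45
Step 3: Merge (D+J)(27) + (G+A)(45) = 72
Read each symbol's code off the tree from the root (left child = 0, right child = 1).

Codes:
  G: 10 (length 2)
  A: 11 (length 2)
  D: 00 (length 2)
  J: 01 (length 2)
Average code length: 144/72 = 2.0000 bits/symbol


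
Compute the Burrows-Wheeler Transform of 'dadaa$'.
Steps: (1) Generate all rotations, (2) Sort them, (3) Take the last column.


Rotations (sorted):
  0: $dadaa -> last char: a
  1: a$dada -> last char: a
  2: aa$dad -> last char: d
  3: adaa$d -> last char: d
  4: daa$da -> last char: a
  5: dadaa$ -> last char: $


BWT = aadda$


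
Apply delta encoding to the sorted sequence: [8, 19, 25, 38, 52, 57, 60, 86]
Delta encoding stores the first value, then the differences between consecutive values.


First value: 8
Deltas:
  19 - 8 = 11
  25 - 19 = 6
  38 - 25 = 13
  52 - 38 = 14
  57 - 52 = 5
  60 - 57 = 3
  86 - 60 = 26


Delta encoded: [8, 11, 6, 13, 14, 5, 3, 26]


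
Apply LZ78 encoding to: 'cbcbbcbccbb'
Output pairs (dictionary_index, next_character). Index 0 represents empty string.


LZ78 encoding steps:
Dictionary: {0: ''}
Step 1: w='' (idx 0), next='c' -> output (0, 'c'), add 'c' as idx 1
Step 2: w='' (idx 0), next='b' -> output (0, 'b'), add 'b' as idx 2
Step 3: w='c' (idx 1), next='b' -> output (1, 'b'), add 'cb' as idx 3
Step 4: w='b' (idx 2), next='c' -> output (2, 'c'), add 'bc' as idx 4
Step 5: w='bc' (idx 4), next='c' -> output (4, 'c'), add 'bcc' as idx 5
Step 6: w='b' (idx 2), next='b' -> output (2, 'b'), add 'bb' as idx 6


Encoded: [(0, 'c'), (0, 'b'), (1, 'b'), (2, 'c'), (4, 'c'), (2, 'b')]


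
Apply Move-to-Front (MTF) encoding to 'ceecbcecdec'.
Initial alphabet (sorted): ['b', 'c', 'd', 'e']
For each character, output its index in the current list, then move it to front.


MTF encoding:
'c': index 1 in ['b', 'c', 'd', 'e'] -> ['c', 'b', 'd', 'e']
'e': index 3 in ['c', 'b', 'd', 'e'] -> ['e', 'c', 'b', 'd']
'e': index 0 in ['e', 'c', 'b', 'd'] -> ['e', 'c', 'b', 'd']
'c': index 1 in ['e', 'c', 'b', 'd'] -> ['c', 'e', 'b', 'd']
'b': index 2 in ['c', 'e', 'b', 'd'] -> ['b', 'c', 'e', 'd']
'c': index 1 in ['b', 'c', 'e', 'd'] -> ['c', 'b', 'e', 'd']
'e': index 2 in ['c', 'b', 'e', 'd'] -> ['e', 'c', 'b', 'd']
'c': index 1 in ['e', 'c', 'b', 'd'] -> ['c', 'e', 'b', 'd']
'd': index 3 in ['c', 'e', 'b', 'd'] -> ['d', 'c', 'e', 'b']
'e': index 2 in ['d', 'c', 'e', 'b'] -> ['e', 'd', 'c', 'b']
'c': index 2 in ['e', 'd', 'c', 'b'] -> ['c', 'e', 'd', 'b']


Output: [1, 3, 0, 1, 2, 1, 2, 1, 3, 2, 2]


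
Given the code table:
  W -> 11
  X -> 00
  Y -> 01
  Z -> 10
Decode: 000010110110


Decoding:
00 -> X
00 -> X
10 -> Z
11 -> W
01 -> Y
10 -> Z


Result: XXZWYZ


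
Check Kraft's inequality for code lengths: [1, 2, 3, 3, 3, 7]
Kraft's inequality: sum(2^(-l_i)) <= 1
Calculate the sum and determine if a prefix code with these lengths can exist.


Sum = 2^(-1) + 2^(-2) + 2^(-3) + 2^(-3) + 2^(-3) + 2^(-7)
    = 0.5 + 0.25 + 0.125 + 0.125 + 0.125 + 0.0078125
    = 145/128 = 1.1328125
Since 1.1328125 > 1, Kraft's inequality is NOT satisfied.
A prefix code with these lengths CANNOT exist.

Kraft sum = 1.1328125. Not satisfied.


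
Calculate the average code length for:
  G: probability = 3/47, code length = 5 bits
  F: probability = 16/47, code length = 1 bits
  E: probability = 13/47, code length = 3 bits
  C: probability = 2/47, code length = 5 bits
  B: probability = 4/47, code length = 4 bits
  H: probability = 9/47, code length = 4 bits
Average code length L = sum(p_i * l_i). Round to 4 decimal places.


Weighted contributions p_i * l_i:
  G: (3/47) * 5 = 15/47
  F: (16/47) * 1 = 16/47
  E: (13/47) * 3 = 39/47
  C: (2/47) * 5 = 10/47
  B: (4/47) * 4 = 16/47
  H: (9/47) * 4 = 36/47
Sum = (15 + 16 + 39 + 10 + 16 + 36)/47 = 132/47

L = 132/47 = 2.8085 bits/symbol


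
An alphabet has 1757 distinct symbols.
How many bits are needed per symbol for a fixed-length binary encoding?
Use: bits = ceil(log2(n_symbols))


log2(1757) = 10.7789
Bracket: 2^10 = 1024 < 1757 <= 2^11 = 2048
So ceil(log2(1757)) = 11

bits = ceil(log2(1757)) = ceil(10.7789) = 11 bits


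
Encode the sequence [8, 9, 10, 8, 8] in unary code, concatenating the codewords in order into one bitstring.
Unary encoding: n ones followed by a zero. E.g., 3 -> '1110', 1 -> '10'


Encode each number as n ones followed by a terminating 0:
  8 -> 111111110 (9 bits)
  9 -> 1111111110 (10 bits)
  10 -> 11111111110 (11 bits)
  8 -> 111111110 (9 bits)
  8 -> 111111110 (9 bits)
Total length = 9 + 10 + 11 + 9 + 9 = 48 bits.

Unary([8, 9, 10, 8, 8]) = 111111110111111111011111111110111111110111111110 (48 bits)


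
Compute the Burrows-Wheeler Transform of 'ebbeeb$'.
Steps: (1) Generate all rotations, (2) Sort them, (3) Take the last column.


Rotations (sorted):
  0: $ebbeeb -> last char: b
  1: b$ebbee -> last char: e
  2: bbeeb$e -> last char: e
  3: beeb$eb -> last char: b
  4: eb$ebbe -> last char: e
  5: ebbeeb$ -> last char: $
  6: eeb$ebb -> last char: b


BWT = beebe$b


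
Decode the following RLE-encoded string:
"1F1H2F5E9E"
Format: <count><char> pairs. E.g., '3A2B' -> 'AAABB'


Expanding each <count><char> pair:
  1F -> 'F'
  1H -> 'H'
  2F -> 'FF'
  5E -> 'EEEEE'
  9E -> 'EEEEEEEEE'

Decoded = FHFFEEEEEEEEEEEEEE


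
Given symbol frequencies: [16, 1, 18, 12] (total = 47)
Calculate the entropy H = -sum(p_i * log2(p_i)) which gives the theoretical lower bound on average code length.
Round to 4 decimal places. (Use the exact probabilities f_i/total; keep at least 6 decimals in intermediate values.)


Per-symbol terms -p_i * log2(p_i) with p_i = f_i/47:
  p = 16/47 = 0.340426: log2(p) = -1.554589, -p*log2(p) = 0.529222
  p = 1/47 = 0.021277: log2(p) = -5.554589, -p*log2(p) = 0.118183
  p = 18/47 = 0.382979: log2(p) = -1.384664, -p*log2(p) = 0.530297
  p = 12/47 = 0.255319: log2(p) = -1.969626, -p*log2(p) = 0.502883
H = 0.529222 + 0.118183 + 0.530297 + 0.502883 = 1.680585

H = 1.6806 bits/symbol


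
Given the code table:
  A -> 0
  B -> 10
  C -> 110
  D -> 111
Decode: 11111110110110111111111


Decoding:
111 -> D
111 -> D
10 -> B
110 -> C
110 -> C
111 -> D
111 -> D
111 -> D


Result: DDBCCDDD


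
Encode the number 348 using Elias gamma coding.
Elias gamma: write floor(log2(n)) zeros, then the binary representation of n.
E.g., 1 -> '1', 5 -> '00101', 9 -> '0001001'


num_bits = floor(log2(348)) + 1 = 9
leading_zeros = num_bits - 1 = 8
binary(348) = 101011100

Elias gamma(348) = '00000000' + '101011100' = 00000000101011100 (17 bits)


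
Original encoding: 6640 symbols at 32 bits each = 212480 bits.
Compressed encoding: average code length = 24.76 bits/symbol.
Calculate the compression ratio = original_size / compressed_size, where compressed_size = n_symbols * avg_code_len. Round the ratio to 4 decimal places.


original_size = n_symbols * orig_bits = 6640 * 32 = 212480 bits
compressed_size = n_symbols * avg_code_len = 6640 * 24.76 = 164406.4 bits
ratio = original_size / compressed_size = 212480 / 164406.4 = 1.2924

Compression ratio = 1.2924


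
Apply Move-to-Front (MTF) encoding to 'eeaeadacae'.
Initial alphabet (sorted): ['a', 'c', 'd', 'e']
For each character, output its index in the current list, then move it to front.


MTF encoding:
'e': index 3 in ['a', 'c', 'd', 'e'] -> ['e', 'a', 'c', 'd']
'e': index 0 in ['e', 'a', 'c', 'd'] -> ['e', 'a', 'c', 'd']
'a': index 1 in ['e', 'a', 'c', 'd'] -> ['a', 'e', 'c', 'd']
'e': index 1 in ['a', 'e', 'c', 'd'] -> ['e', 'a', 'c', 'd']
'a': index 1 in ['e', 'a', 'c', 'd'] -> ['a', 'e', 'c', 'd']
'd': index 3 in ['a', 'e', 'c', 'd'] -> ['d', 'a', 'e', 'c']
'a': index 1 in ['d', 'a', 'e', 'c'] -> ['a', 'd', 'e', 'c']
'c': index 3 in ['a', 'd', 'e', 'c'] -> ['c', 'a', 'd', 'e']
'a': index 1 in ['c', 'a', 'd', 'e'] -> ['a', 'c', 'd', 'e']
'e': index 3 in ['a', 'c', 'd', 'e'] -> ['e', 'a', 'c', 'd']


Output: [3, 0, 1, 1, 1, 3, 1, 3, 1, 3]


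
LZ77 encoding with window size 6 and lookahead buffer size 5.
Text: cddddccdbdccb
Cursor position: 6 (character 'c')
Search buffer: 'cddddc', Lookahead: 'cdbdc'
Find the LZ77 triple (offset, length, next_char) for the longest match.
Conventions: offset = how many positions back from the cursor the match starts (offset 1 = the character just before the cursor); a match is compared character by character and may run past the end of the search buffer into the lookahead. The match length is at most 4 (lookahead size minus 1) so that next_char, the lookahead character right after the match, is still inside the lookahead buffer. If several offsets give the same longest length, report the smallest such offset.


Try each offset into the search buffer:
  offset=1 (pos 5, char 'c'): match length 1
  offset=2 (pos 4, char 'd'): match length 0
  offset=3 (pos 3, char 'd'): match length 0
  offset=4 (pos 2, char 'd'): match length 0
  offset=5 (pos 1, char 'd'): match length 0
  offset=6 (pos 0, char 'c'): match length 2
Longest match has length 2 at offset 6.
next_char = character at position 6 + 2 = 8 -> 'b'

Best match: offset=6, length=2 (matching 'cd' starting at position 0)
LZ77 triple: (6, 2, 'b')


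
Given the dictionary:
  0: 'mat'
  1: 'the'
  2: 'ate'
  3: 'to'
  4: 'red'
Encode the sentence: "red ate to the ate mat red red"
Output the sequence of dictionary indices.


Look up each word in the dictionary:
  'red' -> 4
  'ate' -> 2
  'to' -> 3
  'the' -> 1
  'ate' -> 2
  'mat' -> 0
  'red' -> 4
  'red' -> 4

Encoded: [4, 2, 3, 1, 2, 0, 4, 4]


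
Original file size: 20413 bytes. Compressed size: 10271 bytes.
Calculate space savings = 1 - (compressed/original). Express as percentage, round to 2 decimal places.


ratio = compressed/original = 10271/20413 = 0.50316
savings = 1 - ratio = 1 - 0.50316 = 0.49684
as a percentage: 0.49684 * 100 = 49.68%

Space savings = 1 - 10271/20413 = 49.68%


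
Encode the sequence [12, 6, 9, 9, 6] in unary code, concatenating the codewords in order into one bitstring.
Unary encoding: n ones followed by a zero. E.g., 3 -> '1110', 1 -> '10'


Encode each number as n ones followed by a terminating 0:
  12 -> 1111111111110 (13 bits)
  6 -> 1111110 (7 bits)
  9 -> 1111111110 (10 bits)
  9 -> 1111111110 (10 bits)
  6 -> 1111110 (7 bits)
Total length = 13 + 7 + 10 + 10 + 7 = 47 bits.

Unary([12, 6, 9, 9, 6]) = 11111111111101111110111111111011111111101111110 (47 bits)


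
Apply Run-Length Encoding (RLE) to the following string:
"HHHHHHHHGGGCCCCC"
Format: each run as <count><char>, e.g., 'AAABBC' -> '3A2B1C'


Scanning runs left to right:
  i=0: run of 'H' x 8 -> '8H'
  i=8: run of 'G' x 3 -> '3G'
  i=11: run of 'C' x 5 -> '5C'

RLE = 8H3G5C


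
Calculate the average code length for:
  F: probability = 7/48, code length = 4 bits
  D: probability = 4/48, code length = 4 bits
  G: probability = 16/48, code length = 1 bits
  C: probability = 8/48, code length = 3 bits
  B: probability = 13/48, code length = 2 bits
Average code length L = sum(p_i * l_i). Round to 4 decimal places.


Weighted contributions p_i * l_i:
  F: (7/48) * 4 = 28/48
  D: (4/48) * 4 = 16/48
  G: (16/48) * 1 = 16/48
  C: (8/48) * 3 = 24/48
  B: (13/48) * 2 = 26/48
Sum = (28 + 16 + 16 + 24 + 26)/48 = 110/48

L = 110/48 = 2.2917 bits/symbol


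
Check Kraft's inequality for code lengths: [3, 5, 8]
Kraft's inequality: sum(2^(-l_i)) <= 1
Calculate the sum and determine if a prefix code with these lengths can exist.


Sum = 2^(-3) + 2^(-5) + 2^(-8)
    = 0.125 + 0.03125 + 0.00390625
    = 41/256 = 0.16015625
Since 0.16015625 <= 1, Kraft's inequality IS satisfied.
A prefix code with these lengths CAN exist.

Kraft sum = 0.16015625. Satisfied.


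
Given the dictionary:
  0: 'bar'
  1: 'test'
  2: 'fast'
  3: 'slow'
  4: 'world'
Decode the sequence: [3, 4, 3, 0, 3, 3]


Look up each index in the dictionary:
  3 -> 'slow'
  4 -> 'world'
  3 -> 'slow'
  0 -> 'bar'
  3 -> 'slow'
  3 -> 'slow'

Decoded: "slow world slow bar slow slow"


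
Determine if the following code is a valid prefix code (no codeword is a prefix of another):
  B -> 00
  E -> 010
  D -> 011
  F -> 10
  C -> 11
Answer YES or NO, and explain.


Checking each pair (does one codeword prefix another?):
  B='00' vs E='010': no prefix
  B='00' vs D='011': no prefix
  B='00' vs F='10': no prefix
  B='00' vs C='11': no prefix
  E='010' vs B='00': no prefix
  E='010' vs D='011': no prefix
  E='010' vs F='10': no prefix
  E='010' vs C='11': no prefix
  D='011' vs B='00': no prefix
  D='011' vs E='010': no prefix
  D='011' vs F='10': no prefix
  D='011' vs C='11': no prefix
  F='10' vs B='00': no prefix
  F='10' vs E='010': no prefix
  F='10' vs D='011': no prefix
  F='10' vs C='11': no prefix
  C='11' vs B='00': no prefix
  C='11' vs E='010': no prefix
  C='11' vs D='011': no prefix
  C='11' vs F='10': no prefix
No violation found over all pairs.

YES -- this is a valid prefix code. No codeword is a prefix of any other codeword.


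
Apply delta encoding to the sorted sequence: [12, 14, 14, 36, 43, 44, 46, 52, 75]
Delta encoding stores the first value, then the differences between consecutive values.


First value: 12
Deltas:
  14 - 12 = 2
  14 - 14 = 0
  36 - 14 = 22
  43 - 36 = 7
  44 - 43 = 1
  46 - 44 = 2
  52 - 46 = 6
  75 - 52 = 23


Delta encoded: [12, 2, 0, 22, 7, 1, 2, 6, 23]


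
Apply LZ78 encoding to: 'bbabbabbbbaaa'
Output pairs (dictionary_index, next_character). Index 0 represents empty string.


LZ78 encoding steps:
Dictionary: {0: ''}
Step 1: w='' (idx 0), next='b' -> output (0, 'b'), add 'b' as idx 1
Step 2: w='b' (idx 1), next='a' -> output (1, 'a'), add 'ba' as idx 2
Step 3: w='b' (idx 1), next='b' -> output (1, 'b'), add 'bb' as idx 3
Step 4: w='' (idx 0), next='a' -> output (0, 'a'), add 'a' as idx 4
Step 5: w='bb' (idx 3), next='b' -> output (3, 'b'), add 'bbb' as idx 5
Step 6: w='ba' (idx 2), next='a' -> output (2, 'a'), add 'baa' as idx 6
Step 7: w='a' (idx 4), end of input -> output (4, '')


Encoded: [(0, 'b'), (1, 'a'), (1, 'b'), (0, 'a'), (3, 'b'), (2, 'a'), (4, '')]


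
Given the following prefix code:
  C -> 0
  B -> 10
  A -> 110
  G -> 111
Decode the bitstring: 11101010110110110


Decoding step by step:
Bits 111 -> G
Bits 0 -> C
Bits 10 -> B
Bits 10 -> B
Bits 110 -> A
Bits 110 -> A
Bits 110 -> A


Decoded message: GCBBAAA


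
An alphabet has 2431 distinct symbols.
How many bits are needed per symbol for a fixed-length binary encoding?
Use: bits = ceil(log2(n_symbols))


log2(2431) = 11.2473
Bracket: 2^11 = 2048 < 2431 <= 2^12 = 4096
So ceil(log2(2431)) = 12

bits = ceil(log2(2431)) = ceil(11.2473) = 12 bits


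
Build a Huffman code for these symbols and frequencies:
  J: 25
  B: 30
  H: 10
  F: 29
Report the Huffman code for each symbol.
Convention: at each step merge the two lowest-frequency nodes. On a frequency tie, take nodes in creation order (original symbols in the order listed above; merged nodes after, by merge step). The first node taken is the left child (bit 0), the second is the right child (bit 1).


Huffman tree construction:
Step 1: Merge H(10) + J(25) = 35
Step 2: Merge F(29) + B(30) = 59
Step 3: Merge (H+J)(35) + (F+B)(59) = 94
Read each symbol's code off the tree from the root (left child = 0, right child = 1).

Codes:
  J: 01 (length 2)
  B: 11 (length 2)
  H: 00 (length 2)
  F: 10 (length 2)
Average code length: 188/94 = 2.0000 bits/symbol


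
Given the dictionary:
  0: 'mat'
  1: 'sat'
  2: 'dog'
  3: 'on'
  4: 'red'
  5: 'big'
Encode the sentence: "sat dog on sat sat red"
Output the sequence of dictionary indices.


Look up each word in the dictionary:
  'sat' -> 1
  'dog' -> 2
  'on' -> 3
  'sat' -> 1
  'sat' -> 1
  'red' -> 4

Encoded: [1, 2, 3, 1, 1, 4]
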